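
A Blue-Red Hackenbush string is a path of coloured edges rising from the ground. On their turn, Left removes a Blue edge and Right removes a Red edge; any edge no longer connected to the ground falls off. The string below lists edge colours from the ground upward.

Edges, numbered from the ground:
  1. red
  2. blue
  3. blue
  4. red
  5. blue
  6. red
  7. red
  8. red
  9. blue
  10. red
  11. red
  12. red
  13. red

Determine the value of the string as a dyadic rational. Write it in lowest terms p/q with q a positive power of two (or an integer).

-1503/4096

Prefix values for red blue blue red blue red red red blue red red red red via {L|R} + simplicity:
g(r) = { · | 0 } → -1
g(rb) = { -1 | 0 } → -1/2
g(rbb) = { -1; -1/2 | 0 } → -1/4
g(rbbr) = { -1; -1/2 | -1/4; 0 } → -3/8
g(rbbrb) = { -1; -1/2; -3/8 | -1/4; 0 } → -5/16
g(rbbrbr) = { -1; -1/2; -3/8 | -5/16; -1/4; 0 } → -11/32
g(rbbrbrr) = { -1; -1/2; -3/8 | -11/32; -5/16; -1/4; 0 } → -23/64
g(rbbrbrrr) = { -1; -1/2; -3/8 | -23/64; -11/32; -5/16; -1/4; 0 } → -47/128
g(rbbrbrrrb) = { -1; -1/2; -3/8; -47/128 | -23/64; -11/32; -5/16; -1/4; 0 } → -93/256
g(rbbrbrrrbr) = { -1; -1/2; -3/8; -47/128 | -93/256; -23/64; -11/32; -5/16; -1/4; 0 } → -187/512
g(rbbrbrrrbrr) = { -1; -1/2; -3/8; -47/128 | -187/512; -93/256; -23/64; -11/32; -5/16; -1/4; 0 } → -375/1024
g(rbbrbrrrbrrr) = { -1; -1/2; -3/8; -47/128 | -375/1024; -187/512; -93/256; -23/64; -11/32; -5/16; -1/4; 0 } → -751/2048
g(rbbrbrrrbrrrr) = { -1; -1/2; -3/8; -47/128 | -751/2048; -375/1024; -187/512; -93/256; -23/64; -11/32; -5/16; -1/4; 0 } → -1503/4096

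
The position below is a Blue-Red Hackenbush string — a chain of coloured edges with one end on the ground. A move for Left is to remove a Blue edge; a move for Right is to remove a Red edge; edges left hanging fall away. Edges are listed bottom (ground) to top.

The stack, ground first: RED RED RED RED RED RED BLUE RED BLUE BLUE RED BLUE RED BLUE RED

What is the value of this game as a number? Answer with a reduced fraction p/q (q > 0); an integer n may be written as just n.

Build g(s[:k]) for k = 1..15, string s = RED RED RED RED RED RED BLUE RED BLUE BLUE RED BLUE RED BLUE RED.
g_1 [R]  L=[(no moves)]  R=[0]  => -1
g_2 [RR]  L=[(no moves)]  R=[-1 0]  => -2
g_3 [RRR]  L=[(no moves)]  R=[-2 -1 0]  => -3
g_4 [RRRR]  L=[(no moves)]  R=[-3 -2 -1 0]  => -4
g_5 [RRRRR]  L=[(no moves)]  R=[-4 -3 -2 -1 0]  => -5
g_6 [RRRRRR]  L=[(no moves)]  R=[-5 -4 -3 -2 -1 0]  => -6
g_7 [RRRRRRB]  L=[-6]  R=[-5 -4 -3 -2 -1 0]  => -11/2
g_8 [RRRRRRBR]  L=[-6]  R=[-11/2 -5 -4 -3 -2 -1 0]  => -23/4
g_9 [RRRRRRBRB]  L=[-6 -23/4]  R=[-11/2 -5 -4 -3 -2 -1 0]  => -45/8
g_10 [RRRRRRBRBB]  L=[-6 -23/4 -45/8]  R=[-11/2 -5 -4 -3 -2 -1 0]  => -89/16
g_11 [RRRRRRBRBBR]  L=[-6 -23/4 -45/8]  R=[-89/16 -11/2 -5 -4 -3 -2 -1 0]  => -179/32
g_12 [RRRRRRBRBBRB]  L=[-6 -23/4 -45/8 -179/32]  R=[-89/16 -11/2 -5 -4 -3 -2 -1 0]  => -357/64
g_13 [RRRRRRBRBBRBR]  L=[-6 -23/4 -45/8 -179/32]  R=[-357/64 -89/16 -11/2 -5 -4 -3 -2 -1 0]  => -715/128
g_14 [RRRRRRBRBBRBRB]  L=[-6 -23/4 -45/8 -179/32 -715/128]  R=[-357/64 -89/16 -11/2 -5 -4 -3 -2 -1 0]  => -1429/256
g_15 [RRRRRRBRBBRBRBR]  L=[-6 -23/4 -45/8 -179/32 -715/128]  R=[-1429/256 -357/64 -89/16 -11/2 -5 -4 -3 -2 -1 0]  => -2859/512

-2859/512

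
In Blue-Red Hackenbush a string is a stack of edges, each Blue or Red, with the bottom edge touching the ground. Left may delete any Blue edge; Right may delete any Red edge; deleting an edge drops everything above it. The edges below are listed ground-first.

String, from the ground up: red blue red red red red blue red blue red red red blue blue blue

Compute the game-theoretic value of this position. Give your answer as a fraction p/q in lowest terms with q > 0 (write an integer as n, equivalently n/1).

Recurse on prefixes of the 15-edge string red blue red red red red blue red blue red red red blue blue blue:
value(r) = { ∅ | 0 } -> -1
value(rb) = { -1 | 0 } -> -1/2
value(rbr) = { -1 | -1/2,0 } -> -3/4
value(rbrr) = { -1 | -3/4,-1/2,0 } -> -7/8
value(rbrrr) = { -1 | -7/8,-3/4,-1/2,0 } -> -15/16
value(rbrrrr) = { -1 | -15/16,-7/8,-3/4,-1/2,0 } -> -31/32
value(rbrrrrb) = { -1,-31/32 | -15/16,-7/8,-3/4,-1/2,0 } -> -61/64
value(rbrrrrbr) = { -1,-31/32 | -61/64,-15/16,-7/8,-3/4,-1/2,0 } -> -123/128
value(rbrrrrbrb) = { -1,-31/32,-123/128 | -61/64,-15/16,-7/8,-3/4,-1/2,0 } -> -245/256
value(rbrrrrbrbr) = { -1,-31/32,-123/128 | -245/256,-61/64,-15/16,-7/8,-3/4,-1/2,0 } -> -491/512
value(rbrrrrbrbrr) = { -1,-31/32,-123/128 | -491/512,-245/256,-61/64,-15/16,-7/8,-3/4,-1/2,0 } -> -983/1024
value(rbrrrrbrbrrr) = { -1,-31/32,-123/128 | -983/1024,-491/512,-245/256,-61/64,-15/16,-7/8,-3/4,-1/2,0 } -> -1967/2048
value(rbrrrrbrbrrrb) = { -1,-31/32,-123/128,-1967/2048 | -983/1024,-491/512,-245/256,-61/64,-15/16,-7/8,-3/4,-1/2,0 } -> -3933/4096
value(rbrrrrbrbrrrbb) = { -1,-31/32,-123/128,-1967/2048,-3933/4096 | -983/1024,-491/512,-245/256,-61/64,-15/16,-7/8,-3/4,-1/2,0 } -> -7865/8192
value(rbrrrrbrbrrrbbb) = { -1,-31/32,-123/128,-1967/2048,-3933/4096,-7865/8192 | -983/1024,-491/512,-245/256,-61/64,-15/16,-7/8,-3/4,-1/2,0 } -> -15729/16384

-15729/16384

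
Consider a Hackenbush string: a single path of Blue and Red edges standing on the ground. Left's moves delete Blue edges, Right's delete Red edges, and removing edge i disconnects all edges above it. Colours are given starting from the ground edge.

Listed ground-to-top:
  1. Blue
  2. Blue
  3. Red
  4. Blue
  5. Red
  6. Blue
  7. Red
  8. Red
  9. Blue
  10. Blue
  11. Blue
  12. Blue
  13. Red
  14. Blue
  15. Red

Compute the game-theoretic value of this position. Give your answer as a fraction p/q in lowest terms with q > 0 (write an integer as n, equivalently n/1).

13557/8192

Build val(s[:k]) for k = 1..15, string s = Blue Blue Red Blue Red Blue Red Red Blue Blue Blue Blue Red Blue Red.
step 1: add Blue to get B; options L={ 0 } R={ (no moves) } gives 1
step 2: add Blue to get BB; options L={ 0,1 } R={ (no moves) } gives 2
step 3: add Red to get BBR; options L={ 0,1 } R={ 2 } gives 3/2
step 4: add Blue to get BBRB; options L={ 0,1,3/2 } R={ 2 } gives 7/4
step 5: add Red to get BBRBR; options L={ 0,1,3/2 } R={ 7/4,2 } gives 13/8
step 6: add Blue to get BBRBRB; options L={ 0,1,3/2,13/8 } R={ 7/4,2 } gives 27/16
step 7: add Red to get BBRBRBR; options L={ 0,1,3/2,13/8 } R={ 27/16,7/4,2 } gives 53/32
step 8: add Red to get BBRBRBRR; options L={ 0,1,3/2,13/8 } R={ 53/32,27/16,7/4,2 } gives 105/64
step 9: add Blue to get BBRBRBRRB; options L={ 0,1,3/2,13/8,105/64 } R={ 53/32,27/16,7/4,2 } gives 211/128
step 10: add Blue to get BBRBRBRRBB; options L={ 0,1,3/2,13/8,105/64,211/128 } R={ 53/32,27/16,7/4,2 } gives 423/256
step 11: add Blue to get BBRBRBRRBBB; options L={ 0,1,3/2,13/8,105/64,211/128,423/256 } R={ 53/32,27/16,7/4,2 } gives 847/512
step 12: add Blue to get BBRBRBRRBBBB; options L={ 0,1,3/2,13/8,105/64,211/128,423/256,847/512 } R={ 53/32,27/16,7/4,2 } gives 1695/1024
step 13: add Red to get BBRBRBRRBBBBR; options L={ 0,1,3/2,13/8,105/64,211/128,423/256,847/512 } R={ 1695/1024,53/32,27/16,7/4,2 } gives 3389/2048
step 14: add Blue to get BBRBRBRRBBBBRB; options L={ 0,1,3/2,13/8,105/64,211/128,423/256,847/512,3389/2048 } R={ 1695/1024,53/32,27/16,7/4,2 } gives 6779/4096
step 15: add Red to get BBRBRBRRBBBBRBR; options L={ 0,1,3/2,13/8,105/64,211/128,423/256,847/512,3389/2048 } R={ 6779/4096,1695/1024,53/32,27/16,7/4,2 } gives 13557/8192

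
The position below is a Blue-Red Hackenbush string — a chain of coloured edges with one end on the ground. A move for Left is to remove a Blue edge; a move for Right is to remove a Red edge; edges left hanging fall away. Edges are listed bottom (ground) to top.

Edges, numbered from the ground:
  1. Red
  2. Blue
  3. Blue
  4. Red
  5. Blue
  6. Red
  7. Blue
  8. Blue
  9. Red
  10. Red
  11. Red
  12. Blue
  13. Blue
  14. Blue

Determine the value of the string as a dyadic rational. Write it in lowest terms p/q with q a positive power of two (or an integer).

-2673/8192

step 1: add Red to get R; options L={ ∅ } R={ 0 } — -1
step 2: add Blue to get RB; options L={ -1 } R={ 0 } — -1/2
step 3: add Blue to get RBB; options L={ -1 -1/2 } R={ 0 } — -1/4
step 4: add Red to get RBBR; options L={ -1 -1/2 } R={ -1/4 0 } — -3/8
step 5: add Blue to get RBBRB; options L={ -1 -1/2 -3/8 } R={ -1/4 0 } — -5/16
step 6: add Red to get RBBRBR; options L={ -1 -1/2 -3/8 } R={ -5/16 -1/4 0 } — -11/32
step 7: add Blue to get RBBRBRB; options L={ -1 -1/2 -3/8 -11/32 } R={ -5/16 -1/4 0 } — -21/64
step 8: add Blue to get RBBRBRBB; options L={ -1 -1/2 -3/8 -11/32 -21/64 } R={ -5/16 -1/4 0 } — -41/128
step 9: add Red to get RBBRBRBBR; options L={ -1 -1/2 -3/8 -11/32 -21/64 } R={ -41/128 -5/16 -1/4 0 } — -83/256
step 10: add Red to get RBBRBRBBRR; options L={ -1 -1/2 -3/8 -11/32 -21/64 } R={ -83/256 -41/128 -5/16 -1/4 0 } — -167/512
step 11: add Red to get RBBRBRBBRRR; options L={ -1 -1/2 -3/8 -11/32 -21/64 } R={ -167/512 -83/256 -41/128 -5/16 -1/4 0 } — -335/1024
step 12: add Blue to get RBBRBRBBRRRB; options L={ -1 -1/2 -3/8 -11/32 -21/64 -335/1024 } R={ -167/512 -83/256 -41/128 -5/16 -1/4 0 } — -669/2048
step 13: add Blue to get RBBRBRBBRRRBB; options L={ -1 -1/2 -3/8 -11/32 -21/64 -335/1024 -669/2048 } R={ -167/512 -83/256 -41/128 -5/16 -1/4 0 } — -1337/4096
step 14: add Blue to get RBBRBRBBRRRBBB; options L={ -1 -1/2 -3/8 -11/32 -21/64 -335/1024 -669/2048 -1337/4096 } R={ -167/512 -83/256 -41/128 -5/16 -1/4 0 } — -2673/8192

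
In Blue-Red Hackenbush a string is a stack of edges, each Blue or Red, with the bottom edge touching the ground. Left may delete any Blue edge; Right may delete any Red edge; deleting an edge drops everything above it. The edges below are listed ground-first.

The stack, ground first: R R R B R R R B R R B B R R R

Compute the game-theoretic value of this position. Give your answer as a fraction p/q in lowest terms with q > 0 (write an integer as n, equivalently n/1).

-11983/4096

value(R) = { ∅ | 0 } gives -1
value(RR) = { ∅ | -1, 0 } gives -2
value(RRR) = { ∅ | -2, -1, 0 } gives -3
value(RRRB) = { -3 | -2, -1, 0 } gives -5/2
value(RRRBR) = { -3 | -5/2, -2, -1, 0 } gives -11/4
value(RRRBRR) = { -3 | -11/4, -5/2, -2, -1, 0 } gives -23/8
value(RRRBRRR) = { -3 | -23/8, -11/4, -5/2, -2, -1, 0 } gives -47/16
value(RRRBRRRB) = { -3, -47/16 | -23/8, -11/4, -5/2, -2, -1, 0 } gives -93/32
value(RRRBRRRBR) = { -3, -47/16 | -93/32, -23/8, -11/4, -5/2, -2, -1, 0 } gives -187/64
value(RRRBRRRBRR) = { -3, -47/16 | -187/64, -93/32, -23/8, -11/4, -5/2, -2, -1, 0 } gives -375/128
value(RRRBRRRBRRB) = { -3, -47/16, -375/128 | -187/64, -93/32, -23/8, -11/4, -5/2, -2, -1, 0 } gives -749/256
value(RRRBRRRBRRBB) = { -3, -47/16, -375/128, -749/256 | -187/64, -93/32, -23/8, -11/4, -5/2, -2, -1, 0 } gives -1497/512
value(RRRBRRRBRRBBR) = { -3, -47/16, -375/128, -749/256 | -1497/512, -187/64, -93/32, -23/8, -11/4, -5/2, -2, -1, 0 } gives -2995/1024
value(RRRBRRRBRRBBRR) = { -3, -47/16, -375/128, -749/256 | -2995/1024, -1497/512, -187/64, -93/32, -23/8, -11/4, -5/2, -2, -1, 0 } gives -5991/2048
value(RRRBRRRBRRBBRRR) = { -3, -47/16, -375/128, -749/256 | -5991/2048, -2995/1024, -1497/512, -187/64, -93/32, -23/8, -11/4, -5/2, -2, -1, 0 } gives -11983/4096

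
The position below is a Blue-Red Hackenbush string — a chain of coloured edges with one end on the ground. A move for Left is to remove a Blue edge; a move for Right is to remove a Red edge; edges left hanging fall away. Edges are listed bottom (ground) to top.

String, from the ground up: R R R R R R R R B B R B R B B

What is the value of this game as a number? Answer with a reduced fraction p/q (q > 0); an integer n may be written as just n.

-937/128

step 1: add R to get R; options L={ — } R={ 0 } = -1
step 2: add R to get RR; options L={ — } R={ -1; 0 } = -2
step 3: add R to get RRR; options L={ — } R={ -2; -1; 0 } = -3
step 4: add R to get RRRR; options L={ — } R={ -3; -2; -1; 0 } = -4
step 5: add R to get RRRRR; options L={ — } R={ -4; -3; -2; -1; 0 } = -5
step 6: add R to get RRRRRR; options L={ — } R={ -5; -4; -3; -2; -1; 0 } = -6
step 7: add R to get RRRRRRR; options L={ — } R={ -6; -5; -4; -3; -2; -1; 0 } = -7
step 8: add R to get RRRRRRRR; options L={ — } R={ -7; -6; -5; -4; -3; -2; -1; 0 } = -8
step 9: add B to get RRRRRRRRB; options L={ -8 } R={ -7; -6; -5; -4; -3; -2; -1; 0 } = -15/2
step 10: add B to get RRRRRRRRBB; options L={ -8; -15/2 } R={ -7; -6; -5; -4; -3; -2; -1; 0 } = -29/4
step 11: add R to get RRRRRRRRBBR; options L={ -8; -15/2 } R={ -29/4; -7; -6; -5; -4; -3; -2; -1; 0 } = -59/8
step 12: add B to get RRRRRRRRBBRB; options L={ -8; -15/2; -59/8 } R={ -29/4; -7; -6; -5; -4; -3; -2; -1; 0 } = -117/16
step 13: add R to get RRRRRRRRBBRBR; options L={ -8; -15/2; -59/8 } R={ -117/16; -29/4; -7; -6; -5; -4; -3; -2; -1; 0 } = -235/32
step 14: add B to get RRRRRRRRBBRBRB; options L={ -8; -15/2; -59/8; -235/32 } R={ -117/16; -29/4; -7; -6; -5; -4; -3; -2; -1; 0 } = -469/64
step 15: add B to get RRRRRRRRBBRBRBB; options L={ -8; -15/2; -59/8; -235/32; -469/64 } R={ -117/16; -29/4; -7; -6; -5; -4; -3; -2; -1; 0 } = -937/128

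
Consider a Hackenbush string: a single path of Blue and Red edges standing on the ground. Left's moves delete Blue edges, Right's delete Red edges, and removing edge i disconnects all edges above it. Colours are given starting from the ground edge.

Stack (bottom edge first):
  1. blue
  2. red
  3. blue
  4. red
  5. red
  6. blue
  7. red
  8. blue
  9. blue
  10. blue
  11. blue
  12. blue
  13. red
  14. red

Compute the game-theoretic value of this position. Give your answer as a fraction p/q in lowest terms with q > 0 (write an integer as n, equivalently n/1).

4857/8192

Recurse on prefixes of the 14-edge string blue red blue red red blue red blue blue blue blue blue red red:
G_1 [b]  L=[0]  R=[·]  gives 1
G_2 [br]  L=[0]  R=[1]  gives 1/2
G_3 [brb]  L=[0, 1/2]  R=[1]  gives 3/4
G_4 [brbr]  L=[0, 1/2]  R=[3/4, 1]  gives 5/8
G_5 [brbrr]  L=[0, 1/2]  R=[5/8, 3/4, 1]  gives 9/16
G_6 [brbrrb]  L=[0, 1/2, 9/16]  R=[5/8, 3/4, 1]  gives 19/32
G_7 [brbrrbr]  L=[0, 1/2, 9/16]  R=[19/32, 5/8, 3/4, 1]  gives 37/64
G_8 [brbrrbrb]  L=[0, 1/2, 9/16, 37/64]  R=[19/32, 5/8, 3/4, 1]  gives 75/128
G_9 [brbrrbrbb]  L=[0, 1/2, 9/16, 37/64, 75/128]  R=[19/32, 5/8, 3/4, 1]  gives 151/256
G_10 [brbrrbrbbb]  L=[0, 1/2, 9/16, 37/64, 75/128, 151/256]  R=[19/32, 5/8, 3/4, 1]  gives 303/512
G_11 [brbrrbrbbbb]  L=[0, 1/2, 9/16, 37/64, 75/128, 151/256, 303/512]  R=[19/32, 5/8, 3/4, 1]  gives 607/1024
G_12 [brbrrbrbbbbb]  L=[0, 1/2, 9/16, 37/64, 75/128, 151/256, 303/512, 607/1024]  R=[19/32, 5/8, 3/4, 1]  gives 1215/2048
G_13 [brbrrbrbbbbbr]  L=[0, 1/2, 9/16, 37/64, 75/128, 151/256, 303/512, 607/1024]  R=[1215/2048, 19/32, 5/8, 3/4, 1]  gives 2429/4096
G_14 [brbrrbrbbbbbrr]  L=[0, 1/2, 9/16, 37/64, 75/128, 151/256, 303/512, 607/1024]  R=[2429/4096, 1215/2048, 19/32, 5/8, 3/4, 1]  gives 4857/8192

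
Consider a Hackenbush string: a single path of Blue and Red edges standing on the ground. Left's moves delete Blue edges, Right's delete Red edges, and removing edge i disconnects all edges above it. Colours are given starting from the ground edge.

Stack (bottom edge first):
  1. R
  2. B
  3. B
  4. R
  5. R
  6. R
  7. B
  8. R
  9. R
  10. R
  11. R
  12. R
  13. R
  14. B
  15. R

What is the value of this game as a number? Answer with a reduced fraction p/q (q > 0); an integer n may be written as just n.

Build value(s[:k]) for k = 1..15, string s = R B B R R R B R R R R R R B R.
value(R) = { ∅ | 0 } gives -1
value(RB) = { -1 | 0 } gives -1/2
value(RBB) = { -1; -1/2 | 0 } gives -1/4
value(RBBR) = { -1; -1/2 | -1/4; 0 } gives -3/8
value(RBBRR) = { -1; -1/2 | -3/8; -1/4; 0 } gives -7/16
value(RBBRRR) = { -1; -1/2 | -7/16; -3/8; -1/4; 0 } gives -15/32
value(RBBRRRB) = { -1; -1/2; -15/32 | -7/16; -3/8; -1/4; 0 } gives -29/64
value(RBBRRRBR) = { -1; -1/2; -15/32 | -29/64; -7/16; -3/8; -1/4; 0 } gives -59/128
value(RBBRRRBRR) = { -1; -1/2; -15/32 | -59/128; -29/64; -7/16; -3/8; -1/4; 0 } gives -119/256
value(RBBRRRBRRR) = { -1; -1/2; -15/32 | -119/256; -59/128; -29/64; -7/16; -3/8; -1/4; 0 } gives -239/512
value(RBBRRRBRRRR) = { -1; -1/2; -15/32 | -239/512; -119/256; -59/128; -29/64; -7/16; -3/8; -1/4; 0 } gives -479/1024
value(RBBRRRBRRRRR) = { -1; -1/2; -15/32 | -479/1024; -239/512; -119/256; -59/128; -29/64; -7/16; -3/8; -1/4; 0 } gives -959/2048
value(RBBRRRBRRRRRR) = { -1; -1/2; -15/32 | -959/2048; -479/1024; -239/512; -119/256; -59/128; -29/64; -7/16; -3/8; -1/4; 0 } gives -1919/4096
value(RBBRRRBRRRRRRB) = { -1; -1/2; -15/32; -1919/4096 | -959/2048; -479/1024; -239/512; -119/256; -59/128; -29/64; -7/16; -3/8; -1/4; 0 } gives -3837/8192
value(RBBRRRBRRRRRRBR) = { -1; -1/2; -15/32; -1919/4096 | -3837/8192; -959/2048; -479/1024; -239/512; -119/256; -59/128; -29/64; -7/16; -3/8; -1/4; 0 } gives -7675/16384

-7675/16384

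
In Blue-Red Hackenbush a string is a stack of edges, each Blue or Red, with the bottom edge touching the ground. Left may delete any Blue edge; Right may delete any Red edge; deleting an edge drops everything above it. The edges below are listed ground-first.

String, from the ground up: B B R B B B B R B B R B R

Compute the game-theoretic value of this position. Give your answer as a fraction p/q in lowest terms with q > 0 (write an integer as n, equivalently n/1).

4021/2048

Prefix values for B B R B B B B R B B R B R via {L|R} + simplicity:
G_1 [B]  L=[0]  R=[]  → 1
G_2 [BB]  L=[0, 1]  R=[]  → 2
G_3 [BBR]  L=[0, 1]  R=[2]  → 3/2
G_4 [BBRB]  L=[0, 1, 3/2]  R=[2]  → 7/4
G_5 [BBRBB]  L=[0, 1, 3/2, 7/4]  R=[2]  → 15/8
G_6 [BBRBBB]  L=[0, 1, 3/2, 7/4, 15/8]  R=[2]  → 31/16
G_7 [BBRBBBB]  L=[0, 1, 3/2, 7/4, 15/8, 31/16]  R=[2]  → 63/32
G_8 [BBRBBBBR]  L=[0, 1, 3/2, 7/4, 15/8, 31/16]  R=[63/32, 2]  → 125/64
G_9 [BBRBBBBRB]  L=[0, 1, 3/2, 7/4, 15/8, 31/16, 125/64]  R=[63/32, 2]  → 251/128
G_10 [BBRBBBBRBB]  L=[0, 1, 3/2, 7/4, 15/8, 31/16, 125/64, 251/128]  R=[63/32, 2]  → 503/256
G_11 [BBRBBBBRBBR]  L=[0, 1, 3/2, 7/4, 15/8, 31/16, 125/64, 251/128]  R=[503/256, 63/32, 2]  → 1005/512
G_12 [BBRBBBBRBBRB]  L=[0, 1, 3/2, 7/4, 15/8, 31/16, 125/64, 251/128, 1005/512]  R=[503/256, 63/32, 2]  → 2011/1024
G_13 [BBRBBBBRBBRBR]  L=[0, 1, 3/2, 7/4, 15/8, 31/16, 125/64, 251/128, 1005/512]  R=[2011/1024, 503/256, 63/32, 2]  → 4021/2048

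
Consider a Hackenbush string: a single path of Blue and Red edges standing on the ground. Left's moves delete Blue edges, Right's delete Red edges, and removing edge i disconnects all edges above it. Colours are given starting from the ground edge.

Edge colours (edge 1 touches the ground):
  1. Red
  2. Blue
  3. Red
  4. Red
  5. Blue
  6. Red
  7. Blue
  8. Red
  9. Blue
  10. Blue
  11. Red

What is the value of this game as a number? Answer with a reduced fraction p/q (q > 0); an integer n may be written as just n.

-851/1024

Recurse on prefixes of the 11-edge string Red Blue Red Red Blue Red Blue Red Blue Blue Red:
g(R) = { none | 0 } => -1
g(RB) = { -1 | 0 } => -1/2
g(RBR) = { -1 | -1/2; 0 } => -3/4
g(RBRR) = { -1 | -3/4; -1/2; 0 } => -7/8
g(RBRRB) = { -1; -7/8 | -3/4; -1/2; 0 } => -13/16
g(RBRRBR) = { -1; -7/8 | -13/16; -3/4; -1/2; 0 } => -27/32
g(RBRRBRB) = { -1; -7/8; -27/32 | -13/16; -3/4; -1/2; 0 } => -53/64
g(RBRRBRBR) = { -1; -7/8; -27/32 | -53/64; -13/16; -3/4; -1/2; 0 } => -107/128
g(RBRRBRBRB) = { -1; -7/8; -27/32; -107/128 | -53/64; -13/16; -3/4; -1/2; 0 } => -213/256
g(RBRRBRBRBB) = { -1; -7/8; -27/32; -107/128; -213/256 | -53/64; -13/16; -3/4; -1/2; 0 } => -425/512
g(RBRRBRBRBBR) = { -1; -7/8; -27/32; -107/128; -213/256 | -425/512; -53/64; -13/16; -3/4; -1/2; 0 } => -851/1024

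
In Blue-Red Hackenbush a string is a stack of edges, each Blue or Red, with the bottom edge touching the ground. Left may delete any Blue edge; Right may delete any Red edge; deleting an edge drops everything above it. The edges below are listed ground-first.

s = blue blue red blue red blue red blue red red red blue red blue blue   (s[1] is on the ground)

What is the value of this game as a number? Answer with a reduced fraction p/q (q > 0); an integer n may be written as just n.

edge 1 of 15 (blue): { 0 | · } = 1
edge 2 of 15 (blue): { 0, 1 | · } = 2
edge 3 of 15 (red): { 0, 1 | 2 } = 3/2
edge 4 of 15 (blue): { 0, 1, 3/2 | 2 } = 7/4
edge 5 of 15 (red): { 0, 1, 3/2 | 7/4, 2 } = 13/8
edge 6 of 15 (blue): { 0, 1, 3/2, 13/8 | 7/4, 2 } = 27/16
edge 7 of 15 (red): { 0, 1, 3/2, 13/8 | 27/16, 7/4, 2 } = 53/32
edge 8 of 15 (blue): { 0, 1, 3/2, 13/8, 53/32 | 27/16, 7/4, 2 } = 107/64
edge 9 of 15 (red): { 0, 1, 3/2, 13/8, 53/32 | 107/64, 27/16, 7/4, 2 } = 213/128
edge 10 of 15 (red): { 0, 1, 3/2, 13/8, 53/32 | 213/128, 107/64, 27/16, 7/4, 2 } = 425/256
edge 11 of 15 (red): { 0, 1, 3/2, 13/8, 53/32 | 425/256, 213/128, 107/64, 27/16, 7/4, 2 } = 849/512
edge 12 of 15 (blue): { 0, 1, 3/2, 13/8, 53/32, 849/512 | 425/256, 213/128, 107/64, 27/16, 7/4, 2 } = 1699/1024
edge 13 of 15 (red): { 0, 1, 3/2, 13/8, 53/32, 849/512 | 1699/1024, 425/256, 213/128, 107/64, 27/16, 7/4, 2 } = 3397/2048
edge 14 of 15 (blue): { 0, 1, 3/2, 13/8, 53/32, 849/512, 3397/2048 | 1699/1024, 425/256, 213/128, 107/64, 27/16, 7/4, 2 } = 6795/4096
edge 15 of 15 (blue): { 0, 1, 3/2, 13/8, 53/32, 849/512, 3397/2048, 6795/4096 | 1699/1024, 425/256, 213/128, 107/64, 27/16, 7/4, 2 } = 13591/8192

13591/8192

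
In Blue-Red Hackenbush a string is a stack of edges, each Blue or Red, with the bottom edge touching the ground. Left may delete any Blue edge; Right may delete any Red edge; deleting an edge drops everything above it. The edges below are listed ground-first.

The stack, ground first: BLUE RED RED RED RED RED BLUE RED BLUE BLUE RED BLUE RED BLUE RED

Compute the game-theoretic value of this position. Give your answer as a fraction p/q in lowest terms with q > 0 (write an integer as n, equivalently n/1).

725/16384

g_1 [B]  L=[0]  R=[]  gives 1
g_2 [BR]  L=[0]  R=[1]  gives 1/2
g_3 [BRR]  L=[0]  R=[1/2 1]  gives 1/4
g_4 [BRRR]  L=[0]  R=[1/4 1/2 1]  gives 1/8
g_5 [BRRRR]  L=[0]  R=[1/8 1/4 1/2 1]  gives 1/16
g_6 [BRRRRR]  L=[0]  R=[1/16 1/8 1/4 1/2 1]  gives 1/32
g_7 [BRRRRRB]  L=[0 1/32]  R=[1/16 1/8 1/4 1/2 1]  gives 3/64
g_8 [BRRRRRBR]  L=[0 1/32]  R=[3/64 1/16 1/8 1/4 1/2 1]  gives 5/128
g_9 [BRRRRRBRB]  L=[0 1/32 5/128]  R=[3/64 1/16 1/8 1/4 1/2 1]  gives 11/256
g_10 [BRRRRRBRBB]  L=[0 1/32 5/128 11/256]  R=[3/64 1/16 1/8 1/4 1/2 1]  gives 23/512
g_11 [BRRRRRBRBBR]  L=[0 1/32 5/128 11/256]  R=[23/512 3/64 1/16 1/8 1/4 1/2 1]  gives 45/1024
g_12 [BRRRRRBRBBRB]  L=[0 1/32 5/128 11/256 45/1024]  R=[23/512 3/64 1/16 1/8 1/4 1/2 1]  gives 91/2048
g_13 [BRRRRRBRBBRBR]  L=[0 1/32 5/128 11/256 45/1024]  R=[91/2048 23/512 3/64 1/16 1/8 1/4 1/2 1]  gives 181/4096
g_14 [BRRRRRBRBBRBRB]  L=[0 1/32 5/128 11/256 45/1024 181/4096]  R=[91/2048 23/512 3/64 1/16 1/8 1/4 1/2 1]  gives 363/8192
g_15 [BRRRRRBRBBRBRBR]  L=[0 1/32 5/128 11/256 45/1024 181/4096]  R=[363/8192 91/2048 23/512 3/64 1/16 1/8 1/4 1/2 1]  gives 725/16384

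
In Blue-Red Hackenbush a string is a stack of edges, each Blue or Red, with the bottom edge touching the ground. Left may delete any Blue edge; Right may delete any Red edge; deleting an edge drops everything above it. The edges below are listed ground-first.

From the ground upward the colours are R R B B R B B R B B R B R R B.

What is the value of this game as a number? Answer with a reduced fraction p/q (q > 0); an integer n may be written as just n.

-10541/8192

Recurse on prefixes of the 15-edge string R R B B R B B R B B R B R R B:
R: Left { (no moves) }, Right { 0 } → simplest -1
RR: Left { (no moves) }, Right { -1,0 } → simplest -2
RRB: Left { -2 }, Right { -1,0 } → simplest -3/2
RRBB: Left { -2,-3/2 }, Right { -1,0 } → simplest -5/4
RRBBR: Left { -2,-3/2 }, Right { -5/4,-1,0 } → simplest -11/8
RRBBRB: Left { -2,-3/2,-11/8 }, Right { -5/4,-1,0 } → simplest -21/16
RRBBRBB: Left { -2,-3/2,-11/8,-21/16 }, Right { -5/4,-1,0 } → simplest -41/32
RRBBRBBR: Left { -2,-3/2,-11/8,-21/16 }, Right { -41/32,-5/4,-1,0 } → simplest -83/64
RRBBRBBRB: Left { -2,-3/2,-11/8,-21/16,-83/64 }, Right { -41/32,-5/4,-1,0 } → simplest -165/128
RRBBRBBRBB: Left { -2,-3/2,-11/8,-21/16,-83/64,-165/128 }, Right { -41/32,-5/4,-1,0 } → simplest -329/256
RRBBRBBRBBR: Left { -2,-3/2,-11/8,-21/16,-83/64,-165/128 }, Right { -329/256,-41/32,-5/4,-1,0 } → simplest -659/512
RRBBRBBRBBRB: Left { -2,-3/2,-11/8,-21/16,-83/64,-165/128,-659/512 }, Right { -329/256,-41/32,-5/4,-1,0 } → simplest -1317/1024
RRBBRBBRBBRBR: Left { -2,-3/2,-11/8,-21/16,-83/64,-165/128,-659/512 }, Right { -1317/1024,-329/256,-41/32,-5/4,-1,0 } → simplest -2635/2048
RRBBRBBRBBRBRR: Left { -2,-3/2,-11/8,-21/16,-83/64,-165/128,-659/512 }, Right { -2635/2048,-1317/1024,-329/256,-41/32,-5/4,-1,0 } → simplest -5271/4096
RRBBRBBRBBRBRRB: Left { -2,-3/2,-11/8,-21/16,-83/64,-165/128,-659/512,-5271/4096 }, Right { -2635/2048,-1317/1024,-329/256,-41/32,-5/4,-1,0 } → simplest -10541/8192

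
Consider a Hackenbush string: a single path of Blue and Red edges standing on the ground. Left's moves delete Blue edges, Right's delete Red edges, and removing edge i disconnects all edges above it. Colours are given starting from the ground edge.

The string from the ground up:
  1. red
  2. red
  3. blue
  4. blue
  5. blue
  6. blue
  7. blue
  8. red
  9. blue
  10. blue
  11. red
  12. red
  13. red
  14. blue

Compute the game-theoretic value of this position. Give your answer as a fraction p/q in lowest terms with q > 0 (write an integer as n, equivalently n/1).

-4253/4096

step 1: add red to get r; options L={ ∅ } R={ 0 } = -1
step 2: add red to get rr; options L={ ∅ } R={ -1; 0 } = -2
step 3: add blue to get rrb; options L={ -2 } R={ -1; 0 } = -3/2
step 4: add blue to get rrbb; options L={ -2; -3/2 } R={ -1; 0 } = -5/4
step 5: add blue to get rrbbb; options L={ -2; -3/2; -5/4 } R={ -1; 0 } = -9/8
step 6: add blue to get rrbbbb; options L={ -2; -3/2; -5/4; -9/8 } R={ -1; 0 } = -17/16
step 7: add blue to get rrbbbbb; options L={ -2; -3/2; -5/4; -9/8; -17/16 } R={ -1; 0 } = -33/32
step 8: add red to get rrbbbbbr; options L={ -2; -3/2; -5/4; -9/8; -17/16 } R={ -33/32; -1; 0 } = -67/64
step 9: add blue to get rrbbbbbrb; options L={ -2; -3/2; -5/4; -9/8; -17/16; -67/64 } R={ -33/32; -1; 0 } = -133/128
step 10: add blue to get rrbbbbbrbb; options L={ -2; -3/2; -5/4; -9/8; -17/16; -67/64; -133/128 } R={ -33/32; -1; 0 } = -265/256
step 11: add red to get rrbbbbbrbbr; options L={ -2; -3/2; -5/4; -9/8; -17/16; -67/64; -133/128 } R={ -265/256; -33/32; -1; 0 } = -531/512
step 12: add red to get rrbbbbbrbbrr; options L={ -2; -3/2; -5/4; -9/8; -17/16; -67/64; -133/128 } R={ -531/512; -265/256; -33/32; -1; 0 } = -1063/1024
step 13: add red to get rrbbbbbrbbrrr; options L={ -2; -3/2; -5/4; -9/8; -17/16; -67/64; -133/128 } R={ -1063/1024; -531/512; -265/256; -33/32; -1; 0 } = -2127/2048
step 14: add blue to get rrbbbbbrbbrrrb; options L={ -2; -3/2; -5/4; -9/8; -17/16; -67/64; -133/128; -2127/2048 } R={ -1063/1024; -531/512; -265/256; -33/32; -1; 0 } = -4253/4096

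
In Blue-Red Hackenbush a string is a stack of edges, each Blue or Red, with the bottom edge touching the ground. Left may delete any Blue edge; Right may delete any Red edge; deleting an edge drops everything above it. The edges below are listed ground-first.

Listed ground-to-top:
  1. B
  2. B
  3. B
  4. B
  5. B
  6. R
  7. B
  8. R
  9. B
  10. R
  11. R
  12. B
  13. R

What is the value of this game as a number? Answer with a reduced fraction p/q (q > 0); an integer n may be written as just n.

1189/256

Recurse on prefixes of the 13-edge string B B B B B R B R B R R B R:
val(B) = { 0 | none } so 1
val(BB) = { 0, 1 | none } so 2
val(BBB) = { 0, 1, 2 | none } so 3
val(BBBB) = { 0, 1, 2, 3 | none } so 4
val(BBBBB) = { 0, 1, 2, 3, 4 | none } so 5
val(BBBBBR) = { 0, 1, 2, 3, 4 | 5 } so 9/2
val(BBBBBRB) = { 0, 1, 2, 3, 4, 9/2 | 5 } so 19/4
val(BBBBBRBR) = { 0, 1, 2, 3, 4, 9/2 | 19/4, 5 } so 37/8
val(BBBBBRBRB) = { 0, 1, 2, 3, 4, 9/2, 37/8 | 19/4, 5 } so 75/16
val(BBBBBRBRBR) = { 0, 1, 2, 3, 4, 9/2, 37/8 | 75/16, 19/4, 5 } so 149/32
val(BBBBBRBRBRR) = { 0, 1, 2, 3, 4, 9/2, 37/8 | 149/32, 75/16, 19/4, 5 } so 297/64
val(BBBBBRBRBRRB) = { 0, 1, 2, 3, 4, 9/2, 37/8, 297/64 | 149/32, 75/16, 19/4, 5 } so 595/128
val(BBBBBRBRBRRBR) = { 0, 1, 2, 3, 4, 9/2, 37/8, 297/64 | 595/128, 149/32, 75/16, 19/4, 5 } so 1189/256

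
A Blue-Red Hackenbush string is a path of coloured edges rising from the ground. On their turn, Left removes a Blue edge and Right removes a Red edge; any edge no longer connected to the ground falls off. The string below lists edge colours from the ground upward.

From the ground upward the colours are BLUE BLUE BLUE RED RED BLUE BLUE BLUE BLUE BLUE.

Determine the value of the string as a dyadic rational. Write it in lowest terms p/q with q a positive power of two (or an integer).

v_1 [B]  L=[0]  R=[]  => 1
v_2 [BB]  L=[0; 1]  R=[]  => 2
v_3 [BBB]  L=[0; 1; 2]  R=[]  => 3
v_4 [BBBR]  L=[0; 1; 2]  R=[3]  => 5/2
v_5 [BBBRR]  L=[0; 1; 2]  R=[5/2; 3]  => 9/4
v_6 [BBBRRB]  L=[0; 1; 2; 9/4]  R=[5/2; 3]  => 19/8
v_7 [BBBRRBB]  L=[0; 1; 2; 9/4; 19/8]  R=[5/2; 3]  => 39/16
v_8 [BBBRRBBB]  L=[0; 1; 2; 9/4; 19/8; 39/16]  R=[5/2; 3]  => 79/32
v_9 [BBBRRBBBB]  L=[0; 1; 2; 9/4; 19/8; 39/16; 79/32]  R=[5/2; 3]  => 159/64
v_10 [BBBRRBBBBB]  L=[0; 1; 2; 9/4; 19/8; 39/16; 79/32; 159/64]  R=[5/2; 3]  => 319/128

319/128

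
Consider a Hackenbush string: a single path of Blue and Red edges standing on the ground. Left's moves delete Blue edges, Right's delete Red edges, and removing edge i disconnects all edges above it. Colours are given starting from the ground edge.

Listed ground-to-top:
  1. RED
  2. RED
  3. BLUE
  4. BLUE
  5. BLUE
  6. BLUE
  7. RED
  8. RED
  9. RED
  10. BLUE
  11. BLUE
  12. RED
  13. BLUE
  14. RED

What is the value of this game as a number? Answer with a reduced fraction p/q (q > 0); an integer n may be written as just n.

-4555/4096

edge 1 of 14 (RED): { none | 0 } ⇒ -1
edge 2 of 14 (RED): { none | -1; 0 } ⇒ -2
edge 3 of 14 (BLUE): { -2 | -1; 0 } ⇒ -3/2
edge 4 of 14 (BLUE): { -2; -3/2 | -1; 0 } ⇒ -5/4
edge 5 of 14 (BLUE): { -2; -3/2; -5/4 | -1; 0 } ⇒ -9/8
edge 6 of 14 (BLUE): { -2; -3/2; -5/4; -9/8 | -1; 0 } ⇒ -17/16
edge 7 of 14 (RED): { -2; -3/2; -5/4; -9/8 | -17/16; -1; 0 } ⇒ -35/32
edge 8 of 14 (RED): { -2; -3/2; -5/4; -9/8 | -35/32; -17/16; -1; 0 } ⇒ -71/64
edge 9 of 14 (RED): { -2; -3/2; -5/4; -9/8 | -71/64; -35/32; -17/16; -1; 0 } ⇒ -143/128
edge 10 of 14 (BLUE): { -2; -3/2; -5/4; -9/8; -143/128 | -71/64; -35/32; -17/16; -1; 0 } ⇒ -285/256
edge 11 of 14 (BLUE): { -2; -3/2; -5/4; -9/8; -143/128; -285/256 | -71/64; -35/32; -17/16; -1; 0 } ⇒ -569/512
edge 12 of 14 (RED): { -2; -3/2; -5/4; -9/8; -143/128; -285/256 | -569/512; -71/64; -35/32; -17/16; -1; 0 } ⇒ -1139/1024
edge 13 of 14 (BLUE): { -2; -3/2; -5/4; -9/8; -143/128; -285/256; -1139/1024 | -569/512; -71/64; -35/32; -17/16; -1; 0 } ⇒ -2277/2048
edge 14 of 14 (RED): { -2; -3/2; -5/4; -9/8; -143/128; -285/256; -1139/1024 | -2277/2048; -569/512; -71/64; -35/32; -17/16; -1; 0 } ⇒ -4555/4096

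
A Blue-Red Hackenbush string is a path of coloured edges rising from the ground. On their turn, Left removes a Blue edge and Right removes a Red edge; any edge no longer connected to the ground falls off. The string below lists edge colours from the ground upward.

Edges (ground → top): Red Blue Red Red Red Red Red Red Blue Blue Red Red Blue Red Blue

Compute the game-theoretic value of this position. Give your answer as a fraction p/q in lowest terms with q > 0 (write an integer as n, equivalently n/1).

-16181/16384

G_1 [R]  L=[—]  R=[0]  — -1
G_2 [RB]  L=[-1]  R=[0]  — -1/2
G_3 [RBR]  L=[-1]  R=[-1/2 0]  — -3/4
G_4 [RBRR]  L=[-1]  R=[-3/4 -1/2 0]  — -7/8
G_5 [RBRRR]  L=[-1]  R=[-7/8 -3/4 -1/2 0]  — -15/16
G_6 [RBRRRR]  L=[-1]  R=[-15/16 -7/8 -3/4 -1/2 0]  — -31/32
G_7 [RBRRRRR]  L=[-1]  R=[-31/32 -15/16 -7/8 -3/4 -1/2 0]  — -63/64
G_8 [RBRRRRRR]  L=[-1]  R=[-63/64 -31/32 -15/16 -7/8 -3/4 -1/2 0]  — -127/128
G_9 [RBRRRRRRB]  L=[-1 -127/128]  R=[-63/64 -31/32 -15/16 -7/8 -3/4 -1/2 0]  — -253/256
G_10 [RBRRRRRRBB]  L=[-1 -127/128 -253/256]  R=[-63/64 -31/32 -15/16 -7/8 -3/4 -1/2 0]  — -505/512
G_11 [RBRRRRRRBBR]  L=[-1 -127/128 -253/256]  R=[-505/512 -63/64 -31/32 -15/16 -7/8 -3/4 -1/2 0]  — -1011/1024
G_12 [RBRRRRRRBBRR]  L=[-1 -127/128 -253/256]  R=[-1011/1024 -505/512 -63/64 -31/32 -15/16 -7/8 -3/4 -1/2 0]  — -2023/2048
G_13 [RBRRRRRRBBRRB]  L=[-1 -127/128 -253/256 -2023/2048]  R=[-1011/1024 -505/512 -63/64 -31/32 -15/16 -7/8 -3/4 -1/2 0]  — -4045/4096
G_14 [RBRRRRRRBBRRBR]  L=[-1 -127/128 -253/256 -2023/2048]  R=[-4045/4096 -1011/1024 -505/512 -63/64 -31/32 -15/16 -7/8 -3/4 -1/2 0]  — -8091/8192
G_15 [RBRRRRRRBBRRBRB]  L=[-1 -127/128 -253/256 -2023/2048 -8091/8192]  R=[-4045/4096 -1011/1024 -505/512 -63/64 -31/32 -15/16 -7/8 -3/4 -1/2 0]  — -16181/16384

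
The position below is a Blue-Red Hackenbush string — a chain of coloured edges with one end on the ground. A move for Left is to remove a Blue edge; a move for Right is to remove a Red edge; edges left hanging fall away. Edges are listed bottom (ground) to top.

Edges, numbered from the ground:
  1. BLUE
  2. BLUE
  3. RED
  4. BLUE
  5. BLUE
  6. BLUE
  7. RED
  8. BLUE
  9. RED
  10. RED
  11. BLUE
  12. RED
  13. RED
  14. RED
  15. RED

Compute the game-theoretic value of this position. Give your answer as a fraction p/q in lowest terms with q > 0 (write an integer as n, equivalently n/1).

15649/8192

Recurse on prefixes of the 15-edge string BLUE BLUE RED BLUE BLUE BLUE RED BLUE RED RED BLUE RED RED RED RED:
edge 1 of 15 (BLUE): { 0 |  } so 1
edge 2 of 15 (BLUE): { 0,1 |  } so 2
edge 3 of 15 (RED): { 0,1 | 2 } so 3/2
edge 4 of 15 (BLUE): { 0,1,3/2 | 2 } so 7/4
edge 5 of 15 (BLUE): { 0,1,3/2,7/4 | 2 } so 15/8
edge 6 of 15 (BLUE): { 0,1,3/2,7/4,15/8 | 2 } so 31/16
edge 7 of 15 (RED): { 0,1,3/2,7/4,15/8 | 31/16,2 } so 61/32
edge 8 of 15 (BLUE): { 0,1,3/2,7/4,15/8,61/32 | 31/16,2 } so 123/64
edge 9 of 15 (RED): { 0,1,3/2,7/4,15/8,61/32 | 123/64,31/16,2 } so 245/128
edge 10 of 15 (RED): { 0,1,3/2,7/4,15/8,61/32 | 245/128,123/64,31/16,2 } so 489/256
edge 11 of 15 (BLUE): { 0,1,3/2,7/4,15/8,61/32,489/256 | 245/128,123/64,31/16,2 } so 979/512
edge 12 of 15 (RED): { 0,1,3/2,7/4,15/8,61/32,489/256 | 979/512,245/128,123/64,31/16,2 } so 1957/1024
edge 13 of 15 (RED): { 0,1,3/2,7/4,15/8,61/32,489/256 | 1957/1024,979/512,245/128,123/64,31/16,2 } so 3913/2048
edge 14 of 15 (RED): { 0,1,3/2,7/4,15/8,61/32,489/256 | 3913/2048,1957/1024,979/512,245/128,123/64,31/16,2 } so 7825/4096
edge 15 of 15 (RED): { 0,1,3/2,7/4,15/8,61/32,489/256 | 7825/4096,3913/2048,1957/1024,979/512,245/128,123/64,31/16,2 } so 15649/8192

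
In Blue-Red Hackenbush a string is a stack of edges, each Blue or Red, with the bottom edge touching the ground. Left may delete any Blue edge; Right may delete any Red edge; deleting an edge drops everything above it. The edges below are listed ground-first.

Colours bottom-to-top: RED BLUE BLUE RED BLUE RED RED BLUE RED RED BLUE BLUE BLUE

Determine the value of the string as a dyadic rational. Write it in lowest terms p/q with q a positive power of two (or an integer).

-1457/4096

value_1 [R]  L=[—]  R=[0]  → -1
value_2 [RB]  L=[-1]  R=[0]  → -1/2
value_3 [RBB]  L=[-1; -1/2]  R=[0]  → -1/4
value_4 [RBBR]  L=[-1; -1/2]  R=[-1/4; 0]  → -3/8
value_5 [RBBRB]  L=[-1; -1/2; -3/8]  R=[-1/4; 0]  → -5/16
value_6 [RBBRBR]  L=[-1; -1/2; -3/8]  R=[-5/16; -1/4; 0]  → -11/32
value_7 [RBBRBRR]  L=[-1; -1/2; -3/8]  R=[-11/32; -5/16; -1/4; 0]  → -23/64
value_8 [RBBRBRRB]  L=[-1; -1/2; -3/8; -23/64]  R=[-11/32; -5/16; -1/4; 0]  → -45/128
value_9 [RBBRBRRBR]  L=[-1; -1/2; -3/8; -23/64]  R=[-45/128; -11/32; -5/16; -1/4; 0]  → -91/256
value_10 [RBBRBRRBRR]  L=[-1; -1/2; -3/8; -23/64]  R=[-91/256; -45/128; -11/32; -5/16; -1/4; 0]  → -183/512
value_11 [RBBRBRRBRRB]  L=[-1; -1/2; -3/8; -23/64; -183/512]  R=[-91/256; -45/128; -11/32; -5/16; -1/4; 0]  → -365/1024
value_12 [RBBRBRRBRRBB]  L=[-1; -1/2; -3/8; -23/64; -183/512; -365/1024]  R=[-91/256; -45/128; -11/32; -5/16; -1/4; 0]  → -729/2048
value_13 [RBBRBRRBRRBBB]  L=[-1; -1/2; -3/8; -23/64; -183/512; -365/1024; -729/2048]  R=[-91/256; -45/128; -11/32; -5/16; -1/4; 0]  → -1457/4096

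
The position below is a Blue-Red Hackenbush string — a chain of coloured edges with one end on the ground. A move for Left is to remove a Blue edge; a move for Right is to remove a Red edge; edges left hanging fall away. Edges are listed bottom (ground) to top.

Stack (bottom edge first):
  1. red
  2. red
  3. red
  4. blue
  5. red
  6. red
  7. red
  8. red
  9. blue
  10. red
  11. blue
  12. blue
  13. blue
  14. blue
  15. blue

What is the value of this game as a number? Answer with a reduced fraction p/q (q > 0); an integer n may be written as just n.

Recurse on prefixes of the 15-edge string red red red blue red red red red blue red blue blue blue blue blue:
r: Left { · }, Right { 0 } so simplest -1
rr: Left { · }, Right { -1; 0 } so simplest -2
rrr: Left { · }, Right { -2; -1; 0 } so simplest -3
rrrb: Left { -3 }, Right { -2; -1; 0 } so simplest -5/2
rrrbr: Left { -3 }, Right { -5/2; -2; -1; 0 } so simplest -11/4
rrrbrr: Left { -3 }, Right { -11/4; -5/2; -2; -1; 0 } so simplest -23/8
rrrbrrr: Left { -3 }, Right { -23/8; -11/4; -5/2; -2; -1; 0 } so simplest -47/16
rrrbrrrr: Left { -3 }, Right { -47/16; -23/8; -11/4; -5/2; -2; -1; 0 } so simplest -95/32
rrrbrrrrb: Left { -3; -95/32 }, Right { -47/16; -23/8; -11/4; -5/2; -2; -1; 0 } so simplest -189/64
rrrbrrrrbr: Left { -3; -95/32 }, Right { -189/64; -47/16; -23/8; -11/4; -5/2; -2; -1; 0 } so simplest -379/128
rrrbrrrrbrb: Left { -3; -95/32; -379/128 }, Right { -189/64; -47/16; -23/8; -11/4; -5/2; -2; -1; 0 } so simplest -757/256
rrrbrrrrbrbb: Left { -3; -95/32; -379/128; -757/256 }, Right { -189/64; -47/16; -23/8; -11/4; -5/2; -2; -1; 0 } so simplest -1513/512
rrrbrrrrbrbbb: Left { -3; -95/32; -379/128; -757/256; -1513/512 }, Right { -189/64; -47/16; -23/8; -11/4; -5/2; -2; -1; 0 } so simplest -3025/1024
rrrbrrrrbrbbbb: Left { -3; -95/32; -379/128; -757/256; -1513/512; -3025/1024 }, Right { -189/64; -47/16; -23/8; -11/4; -5/2; -2; -1; 0 } so simplest -6049/2048
rrrbrrrrbrbbbbb: Left { -3; -95/32; -379/128; -757/256; -1513/512; -3025/1024; -6049/2048 }, Right { -189/64; -47/16; -23/8; -11/4; -5/2; -2; -1; 0 } so simplest -12097/4096

-12097/4096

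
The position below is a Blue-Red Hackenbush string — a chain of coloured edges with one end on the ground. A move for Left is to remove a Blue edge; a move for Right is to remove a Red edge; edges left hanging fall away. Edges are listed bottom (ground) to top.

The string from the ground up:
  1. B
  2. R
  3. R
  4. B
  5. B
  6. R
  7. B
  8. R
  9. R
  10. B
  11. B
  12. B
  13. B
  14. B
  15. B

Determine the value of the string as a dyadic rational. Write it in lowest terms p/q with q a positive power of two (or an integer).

Recurse on prefixes of the 15-edge string B R R B B R B R R B B B B B B:
g(B) = { 0 | · } => 1
g(BR) = { 0 | 1 } => 1/2
g(BRR) = { 0 | 1/2 1 } => 1/4
g(BRRB) = { 0 1/4 | 1/2 1 } => 3/8
g(BRRBB) = { 0 1/4 3/8 | 1/2 1 } => 7/16
g(BRRBBR) = { 0 1/4 3/8 | 7/16 1/2 1 } => 13/32
g(BRRBBRB) = { 0 1/4 3/8 13/32 | 7/16 1/2 1 } => 27/64
g(BRRBBRBR) = { 0 1/4 3/8 13/32 | 27/64 7/16 1/2 1 } => 53/128
g(BRRBBRBRR) = { 0 1/4 3/8 13/32 | 53/128 27/64 7/16 1/2 1 } => 105/256
g(BRRBBRBRRB) = { 0 1/4 3/8 13/32 105/256 | 53/128 27/64 7/16 1/2 1 } => 211/512
g(BRRBBRBRRBB) = { 0 1/4 3/8 13/32 105/256 211/512 | 53/128 27/64 7/16 1/2 1 } => 423/1024
g(BRRBBRBRRBBB) = { 0 1/4 3/8 13/32 105/256 211/512 423/1024 | 53/128 27/64 7/16 1/2 1 } => 847/2048
g(BRRBBRBRRBBBB) = { 0 1/4 3/8 13/32 105/256 211/512 423/1024 847/2048 | 53/128 27/64 7/16 1/2 1 } => 1695/4096
g(BRRBBRBRRBBBBB) = { 0 1/4 3/8 13/32 105/256 211/512 423/1024 847/2048 1695/4096 | 53/128 27/64 7/16 1/2 1 } => 3391/8192
g(BRRBBRBRRBBBBBB) = { 0 1/4 3/8 13/32 105/256 211/512 423/1024 847/2048 1695/4096 3391/8192 | 53/128 27/64 7/16 1/2 1 } => 6783/16384

6783/16384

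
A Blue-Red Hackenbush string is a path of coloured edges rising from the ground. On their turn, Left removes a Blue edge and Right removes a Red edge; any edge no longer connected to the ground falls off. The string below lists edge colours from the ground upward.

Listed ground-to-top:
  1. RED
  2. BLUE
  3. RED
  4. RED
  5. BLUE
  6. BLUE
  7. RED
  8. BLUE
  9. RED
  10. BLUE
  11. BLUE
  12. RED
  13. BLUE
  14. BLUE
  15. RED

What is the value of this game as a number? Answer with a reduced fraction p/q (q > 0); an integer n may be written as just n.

edge 1 of 15 (RED): { · | 0 } so -1
edge 2 of 15 (BLUE): { -1 | 0 } so -1/2
edge 3 of 15 (RED): { -1 | -1/2,0 } so -3/4
edge 4 of 15 (RED): { -1 | -3/4,-1/2,0 } so -7/8
edge 5 of 15 (BLUE): { -1,-7/8 | -3/4,-1/2,0 } so -13/16
edge 6 of 15 (BLUE): { -1,-7/8,-13/16 | -3/4,-1/2,0 } so -25/32
edge 7 of 15 (RED): { -1,-7/8,-13/16 | -25/32,-3/4,-1/2,0 } so -51/64
edge 8 of 15 (BLUE): { -1,-7/8,-13/16,-51/64 | -25/32,-3/4,-1/2,0 } so -101/128
edge 9 of 15 (RED): { -1,-7/8,-13/16,-51/64 | -101/128,-25/32,-3/4,-1/2,0 } so -203/256
edge 10 of 15 (BLUE): { -1,-7/8,-13/16,-51/64,-203/256 | -101/128,-25/32,-3/4,-1/2,0 } so -405/512
edge 11 of 15 (BLUE): { -1,-7/8,-13/16,-51/64,-203/256,-405/512 | -101/128,-25/32,-3/4,-1/2,0 } so -809/1024
edge 12 of 15 (RED): { -1,-7/8,-13/16,-51/64,-203/256,-405/512 | -809/1024,-101/128,-25/32,-3/4,-1/2,0 } so -1619/2048
edge 13 of 15 (BLUE): { -1,-7/8,-13/16,-51/64,-203/256,-405/512,-1619/2048 | -809/1024,-101/128,-25/32,-3/4,-1/2,0 } so -3237/4096
edge 14 of 15 (BLUE): { -1,-7/8,-13/16,-51/64,-203/256,-405/512,-1619/2048,-3237/4096 | -809/1024,-101/128,-25/32,-3/4,-1/2,0 } so -6473/8192
edge 15 of 15 (RED): { -1,-7/8,-13/16,-51/64,-203/256,-405/512,-1619/2048,-3237/4096 | -6473/8192,-809/1024,-101/128,-25/32,-3/4,-1/2,0 } so -12947/16384

-12947/16384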